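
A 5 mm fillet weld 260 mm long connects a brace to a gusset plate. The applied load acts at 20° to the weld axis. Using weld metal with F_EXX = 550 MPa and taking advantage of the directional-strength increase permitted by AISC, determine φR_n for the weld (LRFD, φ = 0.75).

φR_n ≈ 250 kN

t_e = 0.707 × 5 = 3.535 mm; A_we = 3.535 × 260 = 919.1 mm².
Directional factor: 1.0 + 0.5 sin^1.5(20°) = 1.1.
F_nw = 0.6 × 550 × 1.1 = 363 MPa.
φR_n = 0.75 × 363 × 919.1 × 10⁻³ = 250.2 kN.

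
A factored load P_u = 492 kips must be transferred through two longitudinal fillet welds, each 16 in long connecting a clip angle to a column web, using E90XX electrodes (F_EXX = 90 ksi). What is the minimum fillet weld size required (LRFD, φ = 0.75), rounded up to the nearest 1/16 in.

w = 9/16 in

Total weld length L = 32 in.
Required throat t_e = P_u / (φ × 0.6 F_EXX × L) = 492 / (0.75 × 0.6 × 90 × 32) = 0.3796 in.
Required leg w = t_e / 0.707 = 0.537 in → use 9/16 in.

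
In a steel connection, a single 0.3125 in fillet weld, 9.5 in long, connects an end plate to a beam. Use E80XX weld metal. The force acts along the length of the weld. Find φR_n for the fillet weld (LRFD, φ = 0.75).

φR_n ≈ 75.6 kips

E80XX → F_EXX = 80 ksi.
Effective throat t_e = 0.707 × 0.3125 = 0.2209 in.
Total length L = 9.5 in; A_we = 0.2209 × 9.5 = 2.099 in².
F_nw = 0.6 F_EXX = 0.6 × 80 = 48 ksi.
φR_n = 0.75 × 48 × 2.099 = 75.56 kips.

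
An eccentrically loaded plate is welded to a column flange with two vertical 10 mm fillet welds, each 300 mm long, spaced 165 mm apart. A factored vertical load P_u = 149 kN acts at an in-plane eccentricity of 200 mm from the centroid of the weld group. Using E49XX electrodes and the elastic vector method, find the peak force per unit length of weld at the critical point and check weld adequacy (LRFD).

f_max ≈ 746 N/mm; adequate

E49XX → F_EXX = 490 MPa.
Total weld length L_w = 600 mm. Treat welds as unit-width lines.
Polar moment about centroid: J = 2[d³/12 + d(b/2)²] = 2[300³/12 + 300×82.5²] = 8584000 mm³.
Direct shear f_v = P/L_w = 149×10³ / 600 = 248.3 N/mm (vertical).
Torsion M = P·e = 149×10³ × 200 = 29800000 N·mm.
Critical point at (x, y) = (82.5, 150) from centroid. f_tx = M·y/J = 520.8 N/mm; f_ty = M·x/J = 286.4 N/mm.
Resultant f_max = √[f_tx² + (f_v + f_ty)²] = √[520.8² + (248.3 + 286.4)²] = 746.4 N/mm.
Capacity per unit length: φr_n = 0.75 × 0.6 × 490 × (0.707 × 10) = 1559 N/mm.
746.4 ≤ 1559 → adequate.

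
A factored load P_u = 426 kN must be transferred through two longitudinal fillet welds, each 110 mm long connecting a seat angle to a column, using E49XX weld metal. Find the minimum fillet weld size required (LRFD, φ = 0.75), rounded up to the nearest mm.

w = 13 mm

E49XX → F_EXX = 490 MPa.
Total weld length L = 220 mm.
Required throat t_e = P_u / (φ × 0.6 F_EXX × L) = 426 / (0.75 × 0.6 × 490 × 220 × 10⁻³) = 8.782 mm.
Required leg w = t_e / 0.707 = 12.42 mm → use 13 mm.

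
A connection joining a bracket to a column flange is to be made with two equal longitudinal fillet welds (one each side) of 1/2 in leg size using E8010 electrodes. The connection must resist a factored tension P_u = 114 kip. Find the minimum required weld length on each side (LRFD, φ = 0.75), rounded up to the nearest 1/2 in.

E80XX → F_EXX = 80 ksi.
Throat t_e = 0.707 × 0.5 = 0.3535 in.
φr_n = 0.75 × 0.6 × 80 × 0.3535 = 12.73 kip/in.
L_req = P_u / φr_n = 114 / 12.73 = 8.958 in total.
Per side: 8.958 / 2 = 4.479 in.
Round up → use L = 4.5 in on each side.

L = 4.5 in on each side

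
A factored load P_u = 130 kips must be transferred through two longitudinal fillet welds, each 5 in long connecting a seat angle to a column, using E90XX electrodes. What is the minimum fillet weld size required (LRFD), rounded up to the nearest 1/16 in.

w = 1/2 in

E90XX → F_EXX = 90 ksi.
Total weld length L = 10 in.
Required throat t_e = P_u / (φ × 0.6 F_EXX × L) = 130 / (0.75 × 0.6 × 90 × 10) = 0.321 in.
Required leg w = t_e / 0.707 = 0.454 in → use 1/2 in.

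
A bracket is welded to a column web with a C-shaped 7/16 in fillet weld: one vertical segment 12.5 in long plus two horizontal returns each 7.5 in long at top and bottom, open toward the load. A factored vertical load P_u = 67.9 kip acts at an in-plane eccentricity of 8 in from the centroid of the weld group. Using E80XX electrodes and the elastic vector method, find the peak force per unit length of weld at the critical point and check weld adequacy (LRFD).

f_max ≈ 6.81 kip/in; adequate

E80XX → F_EXX = 80 ksi.
Total weld length L_w = 27.5 in. Treat welds as unit-width lines.
Centroid: x̄ = 2×7.5×3.75 / 27.5 = 2.045 in from the vertical weld.
Polar moment about centroid: J = I_x + I_y = [12.5³/12 + 2×7.5×6.25²] + [12.5×2.045² + 2(7.5³/12 + 7.5×1.705²)] = 914.9 in³.
Direct shear f_v = P/L_w = 67.9 / 27.5 = 2.469 kip/in (vertical).
Torsion M = P·e = 67.9 × 8 = 543.2 kip·in.
Critical point at (x, y) = (5.455, 6.25) from centroid. f_tx = M·y/J = 3.711 kip/in; f_ty = M·x/J = 3.239 kip/in.
Resultant f_max = √[f_tx² + (f_v + f_ty)²] = √[3.711² + (2.469 + 3.239)²] = 6.808 kip/in.
Capacity per unit length: φr_n = 0.75 × 0.6 × 80 × (0.707 × 0.4375) = 11.14 kip/in.
6.808 ≤ 11.14 → adequate.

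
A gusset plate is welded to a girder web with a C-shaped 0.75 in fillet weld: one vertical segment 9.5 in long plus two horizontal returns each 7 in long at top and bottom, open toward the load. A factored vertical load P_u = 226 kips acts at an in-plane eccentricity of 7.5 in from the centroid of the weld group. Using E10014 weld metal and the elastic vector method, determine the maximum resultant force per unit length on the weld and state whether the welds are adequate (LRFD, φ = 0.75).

f_max ≈ 30.2 kip/in; NOT adequate

E100XX → F_EXX = 100 ksi.
Total weld length L_w = 23.5 in. Treat welds as unit-width lines.
Centroid: x̄ = 2×7×3.5 / 23.5 = 2.085 in from the vertical weld.
Polar moment about centroid: J = I_x + I_y = [9.5³/12 + 2×7×4.75²] + [9.5×2.085² + 2(7³/12 + 7×1.415²)] = 513.8 in³.
Direct shear f_v = P/L_w = 226 / 23.5 = 9.617 kip/in (vertical).
Torsion M = P·e = 226 × 7.5 = 1695 kip·in.
Critical point at (x, y) = (4.915, 4.75) from centroid. f_tx = M·y/J = 15.67 kip/in; f_ty = M·x/J = 16.21 kip/in.
Resultant f_max = √[f_tx² + (f_v + f_ty)²] = √[15.67² + (9.617 + 16.21)²] = 30.21 kip/in.
Capacity per unit length: φr_n = 0.75 × 0.6 × 100 × (0.707 × 0.75) = 23.86 kip/in.
30.21 > 23.86 → NOT adequate.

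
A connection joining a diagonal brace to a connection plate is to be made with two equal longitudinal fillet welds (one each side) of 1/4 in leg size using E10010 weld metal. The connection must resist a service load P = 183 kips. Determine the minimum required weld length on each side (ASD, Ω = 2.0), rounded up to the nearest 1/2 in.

L = 17.5 in on each side

E100XX → F_EXX = 100 ksi.
Throat t_e = 0.707 × 0.25 = 0.1767 in.
r_n/Ω = (0.6 × 100 × 0.1767) / 2.0 = 5.302 kip/in.
L_req = P / (r_n/Ω) = 183 / 5.302 = 34.51 in total.
Per side: 34.51 / 2 = 17.26 in.
Round up → use L = 17.5 in on each side.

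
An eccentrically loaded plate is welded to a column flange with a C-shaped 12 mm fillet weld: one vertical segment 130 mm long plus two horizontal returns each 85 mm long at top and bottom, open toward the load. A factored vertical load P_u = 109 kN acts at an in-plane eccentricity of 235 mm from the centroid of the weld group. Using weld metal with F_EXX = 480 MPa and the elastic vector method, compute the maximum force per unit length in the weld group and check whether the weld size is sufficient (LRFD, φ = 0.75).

f_max ≈ 2270 N/mm; NOT adequate

Total weld length L_w = 300 mm. Treat welds as unit-width lines.
Centroid: x̄ = 2×85×42.5 / 300 = 24.08 mm from the vertical weld.
Polar moment about centroid: J = I_x + I_y = [130³/12 + 2×85×65²] + [130×24.08² + 2(85³/12 + 85×18.42²)] = 1137000 mm³.
Direct shear f_v = P/L_w = 109×10³ / 300 = 363.3 N/mm (vertical).
Torsion M = P·e = 109×10³ × 235 = 25615000 N·mm.
Critical point at (x, y) = (60.92, 65) from centroid. f_tx = M·y/J = 1465 N/mm; f_ty = M·x/J = 1373 N/mm.
Resultant f_max = √[f_tx² + (f_v + f_ty)²] = √[1465² + (363.3 + 1373)²] = 2271 N/mm.
Capacity per unit length: φr_n = 0.75 × 0.6 × 480 × (0.707 × 12) = 1833 N/mm.
2271 > 1833 → NOT adequate.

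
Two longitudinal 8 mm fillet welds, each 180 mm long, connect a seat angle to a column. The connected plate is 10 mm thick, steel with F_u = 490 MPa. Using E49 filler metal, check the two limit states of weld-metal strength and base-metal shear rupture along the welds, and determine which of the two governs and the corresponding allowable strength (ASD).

R_n/Ω ≈ 299 kN (weld metal governs)

E49XX → F_EXX = 490 MPa.
t_e = 0.707 × 8 = 5.656 mm; L = 360 mm.
Weld metal: R_n/Ω = (1/2.0) × 0.6 × 490 × 5.656 × 360 × 10⁻³ = 299.3 kN.
Base metal (shear rupture): R_n/Ω = (1/2.0) × 0.6 × 490 × 10 × 360 × 10⁻³ = 529.2 kN.
Governing: weld metal.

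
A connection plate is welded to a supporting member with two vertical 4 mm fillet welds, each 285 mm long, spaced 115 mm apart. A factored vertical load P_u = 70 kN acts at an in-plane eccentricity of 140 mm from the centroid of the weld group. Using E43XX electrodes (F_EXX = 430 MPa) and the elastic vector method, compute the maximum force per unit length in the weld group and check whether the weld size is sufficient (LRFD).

f_max ≈ 329 N/mm; adequate

Total weld length L_w = 570 mm. Treat welds as unit-width lines.
Polar moment about centroid: J = 2[d³/12 + d(b/2)²] = 2[285³/12 + 285×57.5²] = 5743000 mm³.
Direct shear f_v = P/L_w = 70×10³ / 570 = 122.8 N/mm (vertical).
Torsion M = P·e = 70×10³ × 140 = 9800000 N·mm.
Critical point at (x, y) = (57.5, 142.5) from centroid. f_tx = M·y/J = 243.2 N/mm; f_ty = M·x/J = 98.12 N/mm.
Resultant f_max = √[f_tx² + (f_v + f_ty)²] = √[243.2² + (122.8 + 98.12)²] = 328.5 N/mm.
Capacity per unit length: φr_n = 0.75 × 0.6 × 430 × (0.707 × 4) = 547.2 N/mm.
328.5 ≤ 547.2 → adequate.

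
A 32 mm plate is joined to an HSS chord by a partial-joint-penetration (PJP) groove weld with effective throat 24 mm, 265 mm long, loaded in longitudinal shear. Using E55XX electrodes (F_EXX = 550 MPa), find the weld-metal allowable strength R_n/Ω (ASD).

R_n/Ω ≈ 1050 kN

Effective throat (given) t_e = 24 mm.
A_we = 24 × 265 = 6360 mm².
F_nw = 0.6 F_EXX = 330 MPa.
R_n/Ω = (330 × 6360) / 2.0 × 10⁻³ = 1049 kN.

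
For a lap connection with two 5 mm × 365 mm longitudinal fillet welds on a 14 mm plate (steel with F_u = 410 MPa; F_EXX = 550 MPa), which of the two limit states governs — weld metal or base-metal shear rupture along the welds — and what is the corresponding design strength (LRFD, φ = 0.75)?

φR_n ≈ 639 kN (weld metal governs)

t_e = 0.707 × 5 = 3.535 mm; L = 730 mm.
Weld metal: φR_n = 0.75 × 0.6 × 550 × 3.535 × 730 × 10⁻³ = 638.7 kN.
Base metal (shear rupture): φR_n = 0.75 × 0.6 × 410 × 14 × 730 × 10⁻³ = 1886 kN.
Governing: weld metal.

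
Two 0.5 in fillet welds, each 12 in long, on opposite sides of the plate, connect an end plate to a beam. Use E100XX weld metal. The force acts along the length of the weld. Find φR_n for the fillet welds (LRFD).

E100XX → F_EXX = 100 ksi.
Effective throat t_e = 0.707 × 0.5 = 0.3535 in.
Total length L = 24 in; A_we = 0.3535 × 24 = 8.484 in².
F_nw = 0.6 F_EXX = 0.6 × 100 = 60 ksi.
φR_n = 0.75 × 60 × 8.484 = 381.8 kips.

φR_n ≈ 382 kips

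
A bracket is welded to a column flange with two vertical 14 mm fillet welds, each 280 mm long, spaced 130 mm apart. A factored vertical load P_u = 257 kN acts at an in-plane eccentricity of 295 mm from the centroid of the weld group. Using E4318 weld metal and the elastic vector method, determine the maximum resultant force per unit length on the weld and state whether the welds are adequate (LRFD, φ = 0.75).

f_max ≈ 2180 N/mm; NOT adequate

E43XX → F_EXX = 430 MPa.
Total weld length L_w = 560 mm. Treat welds as unit-width lines.
Polar moment about centroid: J = 2[d³/12 + d(b/2)²] = 2[280³/12 + 280×65²] = 6025000 mm³.
Direct shear f_v = P/L_w = 257×10³ / 560 = 458.9 N/mm (vertical).
Torsion M = P·e = 257×10³ × 295 = 75815000 N·mm.
Critical point at (x, y) = (65, 140) from centroid. f_tx = M·y/J = 1762 N/mm; f_ty = M·x/J = 818 N/mm.
Resultant f_max = √[f_tx² + (f_v + f_ty)²] = √[1762² + (458.9 + 818)²] = 2176 N/mm.
Capacity per unit length: φr_n = 0.75 × 0.6 × 430 × (0.707 × 14) = 1915 N/mm.
2176 > 1915 → NOT adequate.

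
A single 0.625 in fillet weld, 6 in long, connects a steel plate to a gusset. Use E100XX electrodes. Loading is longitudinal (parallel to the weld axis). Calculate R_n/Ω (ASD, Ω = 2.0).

E100XX → F_EXX = 100 ksi.
Effective throat t_e = 0.707 × 0.625 = 0.4419 in.
Total length L = 6 in; A_we = 0.4419 × 6 = 2.651 in².
F_nw = 0.6 F_EXX = 0.6 × 100 = 60 ksi.
R_n = 60 × 2.651 = 159.1 kip; R_n/Ω = 159.1/2.0 = 79.54 kip.

R_n/Ω ≈ 79.5 kip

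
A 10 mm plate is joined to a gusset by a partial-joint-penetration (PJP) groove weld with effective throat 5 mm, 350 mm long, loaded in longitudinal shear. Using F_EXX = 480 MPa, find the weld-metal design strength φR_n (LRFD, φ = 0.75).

φR_n ≈ 378 kN

Effective throat (given) t_e = 5 mm.
A_we = 5 × 350 = 1750 mm².
F_nw = 0.6 F_EXX = 288 MPa.
φR_n = 0.75 × 288 × 1750 × 10⁻³ = 378 kN.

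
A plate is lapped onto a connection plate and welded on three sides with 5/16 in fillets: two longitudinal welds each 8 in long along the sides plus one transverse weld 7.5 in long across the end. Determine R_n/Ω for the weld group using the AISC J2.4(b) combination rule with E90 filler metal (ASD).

E90XX → F_EXX = 90 ksi.
t_e = 0.707 × 0.3125 = 0.2209 in.
R_nwl = 0.6 × 90 × 0.2209 × 16 = 190.9 kips (longitudinal, 2 welds).
R_nwt = 0.6 × 90 × 0.2209 × 7.5 = 89.48 kips (transverse, base value).
(i) R_nwl + R_nwt = 280.4 kips; (ii) 0.85 R_nwl + 1.5 R_nwt = 296.5 kips.
R_n = max = 296.5 kips [governs: (ii)]; R_n/Ω = 148.2 kips.

R_n/Ω ≈ 148 kips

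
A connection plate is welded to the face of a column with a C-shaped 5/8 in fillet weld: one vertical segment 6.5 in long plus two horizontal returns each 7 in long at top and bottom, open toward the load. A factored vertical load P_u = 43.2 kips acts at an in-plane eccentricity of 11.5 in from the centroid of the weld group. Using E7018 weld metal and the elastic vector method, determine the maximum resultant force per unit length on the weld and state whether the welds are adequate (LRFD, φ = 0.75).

E70XX → F_EXX = 70 ksi.
Total weld length L_w = 20.5 in. Treat welds as unit-width lines.
Centroid: x̄ = 2×7×3.5 / 20.5 = 2.39 in from the vertical weld.
Polar moment about centroid: J = I_x + I_y = [6.5³/12 + 2×7×3.25²] + [6.5×2.39² + 2(7³/12 + 7×1.11²)] = 282.3 in³.
Direct shear f_v = P/L_w = 43.2 / 20.5 = 2.107 kip/in (vertical).
Torsion M = P·e = 43.2 × 11.5 = 496.8 kip·in.
Critical point at (x, y) = (4.61, 3.25) from centroid. f_tx = M·y/J = 5.719 kip/in; f_ty = M·x/J = 8.112 kip/in.
Resultant f_max = √[f_tx² + (f_v + f_ty)²] = √[5.719² + (2.107 + 8.112)²] = 11.71 kip/in.
Capacity per unit length: φr_n = 0.75 × 0.6 × 70 × (0.707 × 0.625) = 13.92 kip/in.
11.71 ≤ 13.92 → adequate.

f_max ≈ 11.7 kip/in; adequate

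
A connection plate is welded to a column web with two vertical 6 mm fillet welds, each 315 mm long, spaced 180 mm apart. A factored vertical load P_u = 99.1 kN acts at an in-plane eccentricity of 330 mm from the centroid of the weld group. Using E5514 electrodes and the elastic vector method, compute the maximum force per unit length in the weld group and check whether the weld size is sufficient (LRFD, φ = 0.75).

E55XX → F_EXX = 550 MPa.
Total weld length L_w = 630 mm. Treat welds as unit-width lines.
Polar moment about centroid: J = 2[d³/12 + d(b/2)²] = 2[315³/12 + 315×90²] = 10310000 mm³.
Direct shear f_v = P/L_w = 99.1×10³ / 630 = 157.3 N/mm (vertical).
Torsion M = P·e = 99.1×10³ × 330 = 32703000 N·mm.
Critical point at (x, y) = (90, 157.5) from centroid. f_tx = M·y/J = 499.5 N/mm; f_ty = M·x/J = 285.4 N/mm.
Resultant f_max = √[f_tx² + (f_v + f_ty)²] = √[499.5² + (157.3 + 285.4)²] = 667.4 N/mm.
Capacity per unit length: φr_n = 0.75 × 0.6 × 550 × (0.707 × 6) = 1050 N/mm.
667.4 ≤ 1050 → adequate.

f_max ≈ 667 N/mm; adequate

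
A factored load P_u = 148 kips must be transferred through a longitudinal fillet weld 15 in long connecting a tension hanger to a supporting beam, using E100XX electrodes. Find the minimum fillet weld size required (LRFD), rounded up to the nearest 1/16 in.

w = 5/16 in

E100XX → F_EXX = 100 ksi.
Total weld length L = 15 in.
Required throat t_e = P_u / (φ × 0.6 F_EXX × L) = 148 / (0.75 × 0.6 × 100 × 15) = 0.2193 in.
Required leg w = t_e / 0.707 = 0.3101 in → use 5/16 in.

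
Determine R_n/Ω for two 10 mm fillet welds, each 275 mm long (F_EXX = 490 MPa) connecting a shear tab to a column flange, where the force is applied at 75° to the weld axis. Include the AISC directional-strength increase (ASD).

R_n/Ω ≈ 843 kN

t_e = 0.707 × 10 = 7.07 mm; A_we = 7.07 × 550 = 3888 mm².
Directional factor: 1.0 + 0.5 sin^1.5(75°) = 1.475.
F_nw = 0.6 × 490 × 1.475 = 433.6 MPa.
R_n/Ω = (433.6 × 3888) / 2.0 × 10⁻³ = 842.9 kN.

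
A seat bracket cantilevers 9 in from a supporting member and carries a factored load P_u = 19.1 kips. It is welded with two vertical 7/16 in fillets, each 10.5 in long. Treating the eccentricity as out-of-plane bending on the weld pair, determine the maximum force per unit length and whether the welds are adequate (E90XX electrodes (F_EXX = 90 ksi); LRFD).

L_w = 2 × 10.5 = 21 in; section modulus (unit throat) S = 2 × L²/6 = 36.75 in².
Direct shear f_v = P/L_w = 19.1/21 = 0.9095 kip/in.
Moment M = P × e = 19.1 × 9 = 171.9 kip·in; bending f_b = M/S = 4.678 kip/in.
f_max = √(f_v² + f_b²) = √(0.9095² + 4.678²) = 4.765 kip/in.
φr_n = 0.75 × 0.6 × 90 × (0.707 × 0.4375) = 12.53 kip/in → adequate.

f_max ≈ 4.77 kip/in; adequate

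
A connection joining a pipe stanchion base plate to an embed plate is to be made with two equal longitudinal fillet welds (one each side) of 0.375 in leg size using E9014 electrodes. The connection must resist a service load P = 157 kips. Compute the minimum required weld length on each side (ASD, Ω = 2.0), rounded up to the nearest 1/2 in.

E90XX → F_EXX = 90 ksi.
Throat t_e = 0.707 × 0.375 = 0.2651 in.
r_n/Ω = (0.6 × 90 × 0.2651) / 2.0 = 7.158 kip/in.
L_req = P / (r_n/Ω) = 157 / 7.158 = 21.93 in total.
Per side: 21.93 / 2 = 10.97 in.
Round up → use L = 11 in on each side.

L = 11 in on each side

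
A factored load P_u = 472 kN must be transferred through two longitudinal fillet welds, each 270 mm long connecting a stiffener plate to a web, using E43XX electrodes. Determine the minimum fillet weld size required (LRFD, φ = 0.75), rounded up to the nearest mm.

E43XX → F_EXX = 430 MPa.
Total weld length L = 540 mm.
Required throat t_e = P_u / (φ × 0.6 F_EXX × L) = 472 / (0.75 × 0.6 × 430 × 540 × 10⁻³) = 4.517 mm.
Required leg w = t_e / 0.707 = 6.389 mm → use 7 mm.

w = 7 mm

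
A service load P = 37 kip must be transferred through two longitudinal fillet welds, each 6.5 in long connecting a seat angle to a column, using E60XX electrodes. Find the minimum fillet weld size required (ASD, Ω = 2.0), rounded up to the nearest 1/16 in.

w = 1/4 in

E60XX → F_EXX = 60 ksi.
Total weld length L = 13 in.
Required throat t_e = P × Ω / (0.6 F_EXX × L) = 37 × 2.0 / (0.6 × 60 × 13) = 0.1581 in.
Required leg w = t_e / 0.707 = 0.2236 in → use 1/4 in.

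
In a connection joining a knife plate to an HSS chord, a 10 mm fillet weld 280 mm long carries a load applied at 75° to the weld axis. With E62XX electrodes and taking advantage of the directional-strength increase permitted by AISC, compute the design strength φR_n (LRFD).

φR_n ≈ 814 kN

E62XX → F_EXX = 620 MPa.
t_e = 0.707 × 10 = 7.07 mm; A_we = 7.07 × 280 = 1980 mm².
Directional factor: 1.0 + 0.5 sin^1.5(75°) = 1.475.
F_nw = 0.6 × 620 × 1.475 = 548.6 MPa.
φR_n = 0.75 × 548.6 × 1980 × 10⁻³ = 814.5 kN.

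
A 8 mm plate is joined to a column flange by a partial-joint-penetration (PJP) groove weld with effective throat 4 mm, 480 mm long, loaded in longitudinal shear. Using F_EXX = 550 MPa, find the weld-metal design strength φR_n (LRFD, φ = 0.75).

Effective throat (given) t_e = 4 mm.
A_we = 4 × 480 = 1920 mm².
F_nw = 0.6 F_EXX = 330 MPa.
φR_n = 0.75 × 330 × 1920 × 10⁻³ = 475.2 kN.

φR_n ≈ 475 kN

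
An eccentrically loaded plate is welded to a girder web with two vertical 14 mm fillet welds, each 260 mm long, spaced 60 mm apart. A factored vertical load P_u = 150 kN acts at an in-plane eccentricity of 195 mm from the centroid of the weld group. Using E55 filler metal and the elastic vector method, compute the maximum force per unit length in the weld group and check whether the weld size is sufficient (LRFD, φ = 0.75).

E55XX → F_EXX = 550 MPa.
Total weld length L_w = 520 mm. Treat welds as unit-width lines.
Polar moment about centroid: J = 2[d³/12 + d(b/2)²] = 2[260³/12 + 260×30²] = 3397000 mm³.
Direct shear f_v = P/L_w = 150×10³ / 520 = 288.5 N/mm (vertical).
Torsion M = P·e = 150×10³ × 195 = 29250000 N·mm.
Critical point at (x, y) = (30, 130) from centroid. f_tx = M·y/J = 1119 N/mm; f_ty = M·x/J = 258.3 N/mm.
Resultant f_max = √[f_tx² + (f_v + f_ty)²] = √[1119² + (288.5 + 258.3)²] = 1246 N/mm.
Capacity per unit length: φr_n = 0.75 × 0.6 × 550 × (0.707 × 14) = 2450 N/mm.
1246 ≤ 2450 → adequate.

f_max ≈ 1250 N/mm; adequate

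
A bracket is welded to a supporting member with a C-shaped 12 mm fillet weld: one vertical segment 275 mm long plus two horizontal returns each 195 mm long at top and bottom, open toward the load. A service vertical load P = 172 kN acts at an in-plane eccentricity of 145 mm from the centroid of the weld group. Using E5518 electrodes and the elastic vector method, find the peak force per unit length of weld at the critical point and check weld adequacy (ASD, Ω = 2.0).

f_max ≈ 620 N/mm; adequate

E55XX → F_EXX = 550 MPa.
Total weld length L_w = 665 mm. Treat welds as unit-width lines.
Centroid: x̄ = 2×195×97.5 / 665 = 57.18 mm from the vertical weld.
Polar moment about centroid: J = I_x + I_y = [275³/12 + 2×195×137.5²] + [275×57.18² + 2(195³/12 + 195×40.32²)] = 11880000 mm³.
Direct shear f_v = P/L_w = 172×10³ / 665 = 258.6 N/mm (vertical).
Torsion M = P·e = 172×10³ × 145 = 24940000 N·mm.
Critical point at (x, y) = (137.8, 137.5) from centroid. f_tx = M·y/J = 288.8 N/mm; f_ty = M·x/J = 289.4 N/mm.
Resultant f_max = √[f_tx² + (f_v + f_ty)²] = √[288.8² + (258.6 + 289.4)²] = 619.5 N/mm.
Capacity per unit length: r_n/Ω = (1/2.0) × 0.6 × 550 × (0.707 × 12) = 1400 N/mm.
619.5 ≤ 1400 → adequate.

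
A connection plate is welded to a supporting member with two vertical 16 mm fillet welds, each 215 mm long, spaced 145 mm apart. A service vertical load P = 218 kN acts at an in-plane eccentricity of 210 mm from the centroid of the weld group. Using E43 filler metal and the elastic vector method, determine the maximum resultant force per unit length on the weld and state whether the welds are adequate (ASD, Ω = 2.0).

f_max ≈ 1850 N/mm; NOT adequate

E43XX → F_EXX = 430 MPa.
Total weld length L_w = 430 mm. Treat welds as unit-width lines.
Polar moment about centroid: J = 2[d³/12 + d(b/2)²] = 2[215³/12 + 215×72.5²] = 3917000 mm³.
Direct shear f_v = P/L_w = 218×10³ / 430 = 507 N/mm (vertical).
Torsion M = P·e = 218×10³ × 210 = 45780000 N·mm.
Critical point at (x, y) = (72.5, 107.5) from centroid. f_tx = M·y/J = 1257 N/mm; f_ty = M·x/J = 847.4 N/mm.
Resultant f_max = √[f_tx² + (f_v + f_ty)²] = √[1257² + (507 + 847.4)²] = 1848 N/mm.
Capacity per unit length: r_n/Ω = (1/2.0) × 0.6 × 430 × (0.707 × 16) = 1459 N/mm.
1848 > 1459 → NOT adequate.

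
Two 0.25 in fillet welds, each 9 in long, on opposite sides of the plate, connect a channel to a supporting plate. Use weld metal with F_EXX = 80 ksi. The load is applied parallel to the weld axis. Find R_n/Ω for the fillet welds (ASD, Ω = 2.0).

Effective throat t_e = 0.707 × 0.25 = 0.1767 in.
Total length L = 18 in; A_we = 0.1767 × 18 = 3.181 in².
F_nw = 0.6 F_EXX = 0.6 × 80 = 48 ksi.
R_n = 48 × 3.181 = 152.7 kips; R_n/Ω = 152.7/2.0 = 76.36 kips.

R_n/Ω ≈ 76.4 kips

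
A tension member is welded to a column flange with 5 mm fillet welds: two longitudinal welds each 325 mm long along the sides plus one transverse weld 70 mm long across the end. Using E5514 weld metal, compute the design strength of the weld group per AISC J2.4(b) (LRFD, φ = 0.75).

E55XX → F_EXX = 550 MPa.
t_e = 0.707 × 5 = 3.535 mm.
R_nwl = 0.6 × 550 × 3.535 × 650 × 10⁻³ = 758.3 kN (longitudinal, 2 welds).
R_nwt = 0.6 × 550 × 3.535 × 70 × 10⁻³ = 81.66 kN (transverse, base value).
(i) R_nwl + R_nwt = 839.9 kN; (ii) 0.85 R_nwl + 1.5 R_nwt = 767 kN.
R_n = max = 839.9 kN [governs: (i)]; φR_n = 629.9 kN.

φR_n ≈ 630 kN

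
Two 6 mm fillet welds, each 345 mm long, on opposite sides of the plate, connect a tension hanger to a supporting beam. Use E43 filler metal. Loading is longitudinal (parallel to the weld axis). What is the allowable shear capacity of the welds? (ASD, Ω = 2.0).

E43XX → F_EXX = 430 MPa.
Effective throat t_e = 0.707 × 6 = 4.242 mm.
Total length L = 690 mm; A_we = 4.242 × 690 = 2927 mm².
F_nw = 0.6 F_EXX = 0.6 × 430 = 258 MPa.
R_n = 258 × 2927 × 10⁻³ = 755.2 kN; R_n/Ω = 755.2/2.0 = 377.6 kN.

R_n/Ω ≈ 378 kN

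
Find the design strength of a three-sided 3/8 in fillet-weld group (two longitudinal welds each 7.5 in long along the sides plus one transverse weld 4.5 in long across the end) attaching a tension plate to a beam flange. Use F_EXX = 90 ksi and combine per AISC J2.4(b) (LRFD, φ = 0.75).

t_e = 0.707 × 0.375 = 0.2651 in.
R_nwl = 0.6 × 90 × 0.2651 × 15 = 214.8 kips (longitudinal, 2 welds).
R_nwt = 0.6 × 90 × 0.2651 × 4.5 = 64.43 kips (transverse, base value).
(i) R_nwl + R_nwt = 279.2 kips; (ii) 0.85 R_nwl + 1.5 R_nwt = 279.2 kips.
R_n = max = 279.2 kips [governs: (ii)]; φR_n = 209.4 kips.

φR_n ≈ 209 kips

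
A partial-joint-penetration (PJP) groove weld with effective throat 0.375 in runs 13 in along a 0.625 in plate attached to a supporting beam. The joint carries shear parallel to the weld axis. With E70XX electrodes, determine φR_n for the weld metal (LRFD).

φR_n ≈ 154 kips

E70XX → F_EXX = 70 ksi.
Effective throat (given) t_e = 0.375 in.
A_we = 0.375 × 13 = 4.875 in².
F_nw = 0.6 F_EXX = 42 ksi.
φR_n = 0.75 × 42 × 4.875 = 153.6 kips.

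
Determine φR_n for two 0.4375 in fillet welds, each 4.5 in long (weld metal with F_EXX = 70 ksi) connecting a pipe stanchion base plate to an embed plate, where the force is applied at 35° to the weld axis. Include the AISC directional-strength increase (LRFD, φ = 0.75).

t_e = 0.707 × 0.4375 = 0.3093 in; A_we = 0.3093 × 9 = 2.784 in².
Directional factor: 1.0 + 0.5 sin^1.5(35°) = 1.217.
F_nw = 0.6 × 70 × 1.217 = 51.12 ksi.
φR_n = 0.75 × 51.12 × 2.784 = 106.7 kips.

φR_n ≈ 107 kips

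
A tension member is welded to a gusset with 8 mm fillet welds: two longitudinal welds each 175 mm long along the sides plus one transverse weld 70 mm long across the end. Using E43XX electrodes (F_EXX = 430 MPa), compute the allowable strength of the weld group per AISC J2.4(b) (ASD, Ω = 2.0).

R_n/Ω ≈ 306 kN

t_e = 0.707 × 8 = 5.656 mm.
R_nwl = 0.6 × 430 × 5.656 × 350 × 10⁻³ = 510.7 kN (longitudinal, 2 welds).
R_nwt = 0.6 × 430 × 5.656 × 70 × 10⁻³ = 102.1 kN (transverse, base value).
(i) R_nwl + R_nwt = 612.9 kN; (ii) 0.85 R_nwl + 1.5 R_nwt = 587.3 kN.
R_n = max = 612.9 kN [governs: (i)]; R_n/Ω = 306.4 kN.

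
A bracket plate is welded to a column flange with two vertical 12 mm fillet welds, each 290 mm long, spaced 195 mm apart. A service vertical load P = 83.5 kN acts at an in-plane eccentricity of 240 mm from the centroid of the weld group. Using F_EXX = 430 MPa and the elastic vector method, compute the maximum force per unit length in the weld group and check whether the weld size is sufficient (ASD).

f_max ≈ 462 N/mm; adequate

Total weld length L_w = 580 mm. Treat welds as unit-width lines.
Polar moment about centroid: J = 2[d³/12 + d(b/2)²] = 2[290³/12 + 290×97.5²] = 9578000 mm³.
Direct shear f_v = P/L_w = 83.5×10³ / 580 = 144 N/mm (vertical).
Torsion M = P·e = 83.5×10³ × 240 = 20040000 N·mm.
Critical point at (x, y) = (97.5, 145) from centroid. f_tx = M·y/J = 303.4 N/mm; f_ty = M·x/J = 204 N/mm.
Resultant f_max = √[f_tx² + (f_v + f_ty)²] = √[303.4² + (144 + 204)²] = 461.6 N/mm.
Capacity per unit length: r_n/Ω = (1/2.0) × 0.6 × 430 × (0.707 × 12) = 1094 N/mm.
461.6 ≤ 1094 → adequate.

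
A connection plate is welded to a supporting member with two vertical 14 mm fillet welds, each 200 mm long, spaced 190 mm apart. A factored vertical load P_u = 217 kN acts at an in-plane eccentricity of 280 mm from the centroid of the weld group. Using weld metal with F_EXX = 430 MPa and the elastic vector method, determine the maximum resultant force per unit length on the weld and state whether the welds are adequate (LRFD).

f_max ≈ 2110 N/mm; NOT adequate

Total weld length L_w = 400 mm. Treat welds as unit-width lines.
Polar moment about centroid: J = 2[d³/12 + d(b/2)²] = 2[200³/12 + 200×95²] = 4943000 mm³.
Direct shear f_v = P/L_w = 217×10³ / 400 = 542.5 N/mm (vertical).
Torsion M = P·e = 217×10³ × 280 = 60760000 N·mm.
Critical point at (x, y) = (95, 100) from centroid. f_tx = M·y/J = 1229 N/mm; f_ty = M·x/J = 1168 N/mm.
Resultant f_max = √[f_tx² + (f_v + f_ty)²] = √[1229² + (542.5 + 1168)²] = 2106 N/mm.
Capacity per unit length: φr_n = 0.75 × 0.6 × 430 × (0.707 × 14) = 1915 N/mm.
2106 > 1915 → NOT adequate.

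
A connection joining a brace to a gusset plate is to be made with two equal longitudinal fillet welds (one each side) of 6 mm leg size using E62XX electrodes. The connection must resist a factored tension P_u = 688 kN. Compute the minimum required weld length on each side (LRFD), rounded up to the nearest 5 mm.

L = 295 mm on each side

E62XX → F_EXX = 620 MPa.
Throat t_e = 0.707 × 6 = 4.242 mm.
φr_n = 0.75 × 0.6 × 620 × 4.242 × 10⁻³ = 1.184 kN/mm.
L_req = P_u / φr_n = 688 / 1.184 = 581.3 mm total.
Per side: 581.3 / 2 = 290.7 mm.
Round up → use L = 295 mm on each side.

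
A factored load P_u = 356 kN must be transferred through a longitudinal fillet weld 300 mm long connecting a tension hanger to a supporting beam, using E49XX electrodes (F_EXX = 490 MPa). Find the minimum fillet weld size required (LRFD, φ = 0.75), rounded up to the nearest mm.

Total weld length L = 300 mm.
Required throat t_e = P_u / (φ × 0.6 F_EXX × L) = 356 / (0.75 × 0.6 × 490 × 300 × 10⁻³) = 5.382 mm.
Required leg w = t_e / 0.707 = 7.612 mm → use 8 mm.

w = 8 mm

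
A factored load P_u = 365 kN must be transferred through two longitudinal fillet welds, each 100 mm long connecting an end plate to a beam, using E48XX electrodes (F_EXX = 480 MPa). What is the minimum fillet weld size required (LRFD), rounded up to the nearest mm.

Total weld length L = 200 mm.
Required throat t_e = P_u / (φ × 0.6 F_EXX × L) = 365 / (0.75 × 0.6 × 480 × 200 × 10⁻³) = 8.449 mm.
Required leg w = t_e / 0.707 = 11.95 mm → use 12 mm.

w = 12 mm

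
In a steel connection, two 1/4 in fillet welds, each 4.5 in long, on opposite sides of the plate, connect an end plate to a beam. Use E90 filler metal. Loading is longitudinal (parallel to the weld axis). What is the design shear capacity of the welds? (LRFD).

E90XX → F_EXX = 90 ksi.
Effective throat t_e = 0.707 × 0.25 = 0.1767 in.
Total length L = 9 in; A_we = 0.1767 × 9 = 1.591 in².
F_nw = 0.6 F_EXX = 0.6 × 90 = 54 ksi.
φR_n = 0.75 × 54 × 1.591 = 64.43 kip.

φR_n ≈ 64.4 kip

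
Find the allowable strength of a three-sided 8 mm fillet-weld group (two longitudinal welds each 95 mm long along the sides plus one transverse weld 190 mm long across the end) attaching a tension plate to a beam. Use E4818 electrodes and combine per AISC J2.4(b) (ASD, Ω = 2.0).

R_n/Ω ≈ 364 kN

E48XX → F_EXX = 480 MPa.
t_e = 0.707 × 8 = 5.656 mm.
R_nwl = 0.6 × 480 × 5.656 × 190 × 10⁻³ = 309.5 kN (longitudinal, 2 welds).
R_nwt = 0.6 × 480 × 5.656 × 190 × 10⁻³ = 309.5 kN (transverse, base value).
(i) R_nwl + R_nwt = 619 kN; (ii) 0.85 R_nwl + 1.5 R_nwt = 727.3 kN.
R_n = max = 727.3 kN [governs: (ii)]; R_n/Ω = 363.7 kN.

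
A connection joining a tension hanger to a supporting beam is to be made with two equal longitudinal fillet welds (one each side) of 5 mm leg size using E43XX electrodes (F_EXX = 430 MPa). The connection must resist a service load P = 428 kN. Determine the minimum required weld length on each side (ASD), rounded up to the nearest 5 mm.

L = 470 mm on each side

Throat t_e = 0.707 × 5 = 3.535 mm.
r_n/Ω = (0.6 × 430 × 3.535) / 2.0 = 456 N/mm = 0.456 kN/mm.
L_req = P / (r_n/Ω) = 428 / 0.456 = 938.6 mm total.
Per side: 938.6 / 2 = 469.3 mm.
Round up → use L = 470 mm on each side.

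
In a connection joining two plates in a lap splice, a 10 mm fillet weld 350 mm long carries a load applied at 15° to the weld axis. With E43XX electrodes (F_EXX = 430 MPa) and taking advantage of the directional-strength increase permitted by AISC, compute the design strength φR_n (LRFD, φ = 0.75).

φR_n ≈ 510 kN

t_e = 0.707 × 10 = 7.07 mm; A_we = 7.07 × 350 = 2474 mm².
Directional factor: 1.0 + 0.5 sin^1.5(15°) = 1.066.
F_nw = 0.6 × 430 × 1.066 = 275 MPa.
φR_n = 0.75 × 275 × 2474 × 10⁻³ = 510.3 kN.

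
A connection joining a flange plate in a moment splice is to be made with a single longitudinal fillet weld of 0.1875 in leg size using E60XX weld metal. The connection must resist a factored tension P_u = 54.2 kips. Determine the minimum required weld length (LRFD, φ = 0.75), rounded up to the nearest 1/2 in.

L = 15.5 in

E60XX → F_EXX = 60 ksi.
Throat t_e = 0.707 × 0.1875 = 0.1326 in.
φr_n = 0.75 × 0.6 × 60 × 0.1326 = 3.579 kips/in.
L_req = P_u / φr_n = 54.2 / 3.579 = 15.14 in total.
Round up → use L = 15.5 in.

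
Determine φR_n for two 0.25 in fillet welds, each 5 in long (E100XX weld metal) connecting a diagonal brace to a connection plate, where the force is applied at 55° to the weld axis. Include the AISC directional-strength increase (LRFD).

E100XX → F_EXX = 100 ksi.
t_e = 0.707 × 0.25 = 0.1767 in; A_we = 0.1767 × 10 = 1.767 in².
Directional factor: 1.0 + 0.5 sin^1.5(55°) = 1.371.
F_nw = 0.6 × 100 × 1.371 = 82.24 ksi.
φR_n = 0.75 × 82.24 × 1.767 = 109 kip.

φR_n ≈ 109 kip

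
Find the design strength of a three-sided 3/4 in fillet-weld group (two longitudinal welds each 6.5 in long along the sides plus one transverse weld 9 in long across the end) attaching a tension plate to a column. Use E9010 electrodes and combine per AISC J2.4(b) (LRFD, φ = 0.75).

φR_n ≈ 527 kips

E90XX → F_EXX = 90 ksi.
t_e = 0.707 × 0.75 = 0.5302 in.
R_nwl = 0.6 × 90 × 0.5302 × 13 = 372.2 kips (longitudinal, 2 welds).
R_nwt = 0.6 × 90 × 0.5302 × 9 = 257.7 kips (transverse, base value).
(i) R_nwl + R_nwt = 629.9 kips; (ii) 0.85 R_nwl + 1.5 R_nwt = 703 kips.
R_n = max = 703 kips [governs: (ii)]; φR_n = 527.2 kips.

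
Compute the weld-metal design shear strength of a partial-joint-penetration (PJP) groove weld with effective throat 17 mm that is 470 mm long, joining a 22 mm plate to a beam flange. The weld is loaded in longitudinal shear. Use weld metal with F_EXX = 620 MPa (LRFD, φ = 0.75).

Effective throat (given) t_e = 17 mm.
A_we = 17 × 470 = 7990 mm².
F_nw = 0.6 F_EXX = 372 MPa.
φR_n = 0.75 × 372 × 7990 × 10⁻³ = 2229 kN.

φR_n ≈ 2230 kN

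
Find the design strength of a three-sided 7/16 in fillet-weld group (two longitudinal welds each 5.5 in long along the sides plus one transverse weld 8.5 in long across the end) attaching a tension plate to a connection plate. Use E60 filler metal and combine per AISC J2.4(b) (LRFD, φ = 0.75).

φR_n ≈ 185 kips

E60XX → F_EXX = 60 ksi.
t_e = 0.707 × 0.4375 = 0.3093 in.
R_nwl = 0.6 × 60 × 0.3093 × 11 = 122.5 kips (longitudinal, 2 welds).
R_nwt = 0.6 × 60 × 0.3093 × 8.5 = 94.65 kips (transverse, base value).
(i) R_nwl + R_nwt = 217.1 kips; (ii) 0.85 R_nwl + 1.5 R_nwt = 246.1 kips.
R_n = max = 246.1 kips [governs: (ii)]; φR_n = 184.6 kips.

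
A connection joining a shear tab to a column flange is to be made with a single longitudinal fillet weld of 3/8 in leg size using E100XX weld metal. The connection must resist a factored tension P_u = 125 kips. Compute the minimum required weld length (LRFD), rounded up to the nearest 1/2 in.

E100XX → F_EXX = 100 ksi.
Throat t_e = 0.707 × 0.375 = 0.2651 in.
φr_n = 0.75 × 0.6 × 100 × 0.2651 = 11.93 kips/in.
L_req = P_u / φr_n = 125 / 11.93 = 10.48 in total.
Round up → use L = 10.5 in.

L = 10.5 in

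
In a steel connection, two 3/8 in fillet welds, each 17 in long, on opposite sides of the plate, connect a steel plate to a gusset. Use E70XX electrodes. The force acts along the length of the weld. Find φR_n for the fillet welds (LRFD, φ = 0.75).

φR_n ≈ 284 kip

E70XX → F_EXX = 70 ksi.
Effective throat t_e = 0.707 × 0.375 = 0.2651 in.
Total length L = 34 in; A_we = 0.2651 × 34 = 9.014 in².
F_nw = 0.6 F_EXX = 0.6 × 70 = 42 ksi.
φR_n = 0.75 × 42 × 9.014 = 283.9 kip.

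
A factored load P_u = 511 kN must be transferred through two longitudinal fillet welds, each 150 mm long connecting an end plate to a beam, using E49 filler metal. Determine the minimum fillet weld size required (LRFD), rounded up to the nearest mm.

E49XX → F_EXX = 490 MPa.
Total weld length L = 300 mm.
Required throat t_e = P_u / (φ × 0.6 F_EXX × L) = 511 / (0.75 × 0.6 × 490 × 300 × 10⁻³) = 7.725 mm.
Required leg w = t_e / 0.707 = 10.93 mm → use 11 mm.

w = 11 mm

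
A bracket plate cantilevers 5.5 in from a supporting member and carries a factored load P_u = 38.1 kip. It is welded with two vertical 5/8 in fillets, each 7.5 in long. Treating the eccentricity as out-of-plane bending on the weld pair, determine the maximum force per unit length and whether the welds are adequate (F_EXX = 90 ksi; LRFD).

L_w = 2 × 7.5 = 15 in; section modulus (unit throat) S = 2 × L²/6 = 18.75 in².
Direct shear f_v = P/L_w = 38.1/15 = 2.54 kip/in.
Moment M = P × e = 38.1 × 5.5 = 209.55 kip·in; bending f_b = M/S = 11.18 kip/in.
f_max = √(f_v² + f_b²) = √(2.54² + 11.18²) = 11.46 kip/in.
φr_n = 0.75 × 0.6 × 90 × (0.707 × 0.625) = 17.9 kip/in → adequate.

f_max ≈ 11.5 kip/in; adequate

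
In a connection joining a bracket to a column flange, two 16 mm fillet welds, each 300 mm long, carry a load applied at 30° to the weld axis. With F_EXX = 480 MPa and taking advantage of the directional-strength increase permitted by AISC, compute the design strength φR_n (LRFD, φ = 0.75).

φR_n ≈ 1730 kN

t_e = 0.707 × 16 = 11.31 mm; A_we = 11.31 × 600 = 6787 mm².
Directional factor: 1.0 + 0.5 sin^1.5(30°) = 1.177.
F_nw = 0.6 × 480 × 1.177 = 338.9 MPa.
φR_n = 0.75 × 338.9 × 6787 × 10⁻³ = 1725 kN.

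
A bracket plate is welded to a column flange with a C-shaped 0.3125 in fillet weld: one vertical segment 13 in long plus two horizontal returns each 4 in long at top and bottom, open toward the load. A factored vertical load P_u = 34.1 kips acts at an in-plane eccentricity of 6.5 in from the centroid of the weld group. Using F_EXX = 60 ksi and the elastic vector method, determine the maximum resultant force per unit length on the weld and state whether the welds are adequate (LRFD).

f_max ≈ 3.92 kip/in; adequate

Total weld length L_w = 21 in. Treat welds as unit-width lines.
Centroid: x̄ = 2×4×2 / 21 = 0.7619 in from the vertical weld.
Polar moment about centroid: J = I_x + I_y = [13³/12 + 2×4×6.5²] + [13×0.7619² + 2(4³/12 + 4×1.238²)] = 551.6 in³.
Direct shear f_v = P/L_w = 34.1 / 21 = 1.624 kip/in (vertical).
Torsion M = P·e = 34.1 × 6.5 = 221.65 kip·in.
Critical point at (x, y) = (3.238, 6.5) from centroid. f_tx = M·y/J = 2.612 kip/in; f_ty = M·x/J = 1.301 kip/in.
Resultant f_max = √[f_tx² + (f_v + f_ty)²] = √[2.612² + (1.624 + 1.301)²] = 3.922 kip/in.
Capacity per unit length: φr_n = 0.75 × 0.6 × 60 × (0.707 × 0.3125) = 5.965 kip/in.
3.922 ≤ 5.965 → adequate.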